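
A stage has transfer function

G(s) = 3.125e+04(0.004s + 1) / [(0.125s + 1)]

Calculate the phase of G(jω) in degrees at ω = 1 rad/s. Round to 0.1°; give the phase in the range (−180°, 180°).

-6.9°

At ω = 1 rad/s:
zero (1 + j1·0.004) = 1 + j0.004 → |·| ≈ 1, ∠ ≈ 0.23°
pole (1 + j1·0.125) = 1 + j0.125 → |·| ≈ 1.0078, ∠ ≈ 7.13°
∠G = (0.23°) − (7.13°) = -6.90°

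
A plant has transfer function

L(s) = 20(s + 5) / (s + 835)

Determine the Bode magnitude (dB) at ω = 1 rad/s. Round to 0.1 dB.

At s = jω = j1:
zero (s+5): 5 + j1 → |·| = √(5²+1²) = √26 ≈ 5.099, ∠ = arctan(1/5) ≈ 11.31°
pole (s+835): 835 + j1 → |·| = √(835²+1²) = √697226 ≈ 835, ∠ = arctan(1/835) ≈ 0.07°
|L| = 20 · 5.099 / 835 ≈ 0.12213
Gain = 20 log₁₀(0.12213) ≈ -18.26 dB

-18.3 dB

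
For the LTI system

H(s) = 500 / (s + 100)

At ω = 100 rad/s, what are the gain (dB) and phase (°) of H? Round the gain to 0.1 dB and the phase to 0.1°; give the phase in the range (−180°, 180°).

At s = jω = j100:
pole (s+100): 100 + j100 → |·| = √(100²+100²) = √20000 ≈ 141.42, ∠ = arctan(100/100) ≈ 45.00°
|H| = 500 / 141.42 ≈ 3.5356
Gain = 20 log₁₀(3.5356) ≈ 10.97 dB
∠H = 0.00° − 45.00° = -45.00°

11.0 dB, -45.0°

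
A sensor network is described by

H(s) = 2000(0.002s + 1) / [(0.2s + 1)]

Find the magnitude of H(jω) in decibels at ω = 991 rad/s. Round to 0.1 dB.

27.0 dB

At ω = 991 rad/s:
zero (1 + j991·0.002) = 1 + j1.982 → |·| ≈ 2.22, ∠ ≈ 63.23°
pole (1 + j991·0.2) = 1 + j198.2 → |·| ≈ 198.2, ∠ ≈ 89.71°
|H| = 2000 · 2.22 / (198.2) ≈ 22.402
Gain = 20 log₁₀(22.402) ≈ 27.01 dB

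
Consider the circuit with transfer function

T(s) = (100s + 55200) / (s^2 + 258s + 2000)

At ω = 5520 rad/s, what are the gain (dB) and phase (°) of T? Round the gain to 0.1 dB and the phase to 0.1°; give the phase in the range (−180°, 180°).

-34.8 dB, -93.0°

Substitute s = j5520:
Numerator: 100(j5520) + 55200 = 55200 + j552000
Denominator: (j5520)^2 + 258(j5520) + 2000 = -30468400 + j1424160
|N| = √(55200² + 552000²) ≈ 5.5475e+05, ∠N ≈ 84.29°
|D| = √(30468400² + 1424160²) ≈ 3.0502e+07, ∠D ≈ 177.32°
|T| = 5.5475e+05 / 3.0502e+07 ≈ 0.018187
Gain = 20 log₁₀(0.018187) ≈ -34.80 dB
∠T = 84.29° − 177.32° = -93.03°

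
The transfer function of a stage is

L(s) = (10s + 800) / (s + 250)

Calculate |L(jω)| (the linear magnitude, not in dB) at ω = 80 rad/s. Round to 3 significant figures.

4.31

Substitute s = j80:
Numerator: 10(j80) + 800 = 800 + j800
Denominator: (j80) + 250 = 250 + j80
|N| = √(800² + 800²) ≈ 1131.4, ∠N ≈ 45.00°
|D| = √(250² + 80²) ≈ 262.49, ∠D ≈ 17.74°
|L| = 1131.4 / 262.49 ≈ 4.3103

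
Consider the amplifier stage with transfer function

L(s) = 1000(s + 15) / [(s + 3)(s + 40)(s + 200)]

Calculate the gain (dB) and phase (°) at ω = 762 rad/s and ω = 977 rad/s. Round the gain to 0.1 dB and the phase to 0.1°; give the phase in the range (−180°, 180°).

At s = jω = j762:
zero (s+15): 15 + j762 → |·| = √(15²+762²) = √580869 ≈ 762.15, ∠ = arctan(762/15) ≈ 88.87°
pole (s+3): 3 + j762 → |·| = √(3²+762²) = √580653 ≈ 762.01, ∠ = arctan(762/3) ≈ 89.77°
pole (s+40): 40 + j762 → |·| = √(40²+762²) = √582244 ≈ 763.05, ∠ = arctan(762/40) ≈ 87.00°
pole (s+200): 200 + j762 → |·| = √(200²+762²) = √620644 ≈ 787.81, ∠ = arctan(762/200) ≈ 75.29°
|L| = 1000 · 762.15 / 4.5807e+08 ≈ 0.0016638
Gain = 20 log₁₀(0.0016638) ≈ -55.58 dB
∠L = 88.87° − 252.06° = -163.19°

At s = jω = j977:
zero (s+15): 15 + j977 → |·| = √(15²+977²) = √954754 ≈ 977.12, ∠ = arctan(977/15) ≈ 89.12°
pole (s+3): 3 + j977 → |·| = √(3²+977²) = √954538 ≈ 977, ∠ = arctan(977/3) ≈ 89.82°
pole (s+40): 40 + j977 → |·| = √(40²+977²) = √956129 ≈ 977.82, ∠ = arctan(977/40) ≈ 87.66°
pole (s+200): 200 + j977 → |·| = √(200²+977²) = √994529 ≈ 997.26, ∠ = arctan(977/200) ≈ 78.43°
|L| = 1000 · 977.12 / 9.5271e+08 ≈ 0.0010256
Gain = 20 log₁₀(0.0010256) ≈ -59.78 dB
∠L = 89.12° − 255.91° = -166.79°

ω = 762: -55.6 dB, -163.2°; ω = 977: -59.8 dB, -166.8°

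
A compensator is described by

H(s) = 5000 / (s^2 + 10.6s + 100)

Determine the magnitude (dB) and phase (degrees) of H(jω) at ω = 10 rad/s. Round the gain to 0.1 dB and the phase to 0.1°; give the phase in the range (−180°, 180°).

33.5 dB, -90.0°

At s = jω = j10:
quadratic: (j10)² + 10.6·j10 + 100 = 0 + j106 → |·| ≈ 106, ∠ ≈ 90.00°
|H| = 5000 / 106 ≈ 47.17
Gain = 20 log₁₀(47.17) ≈ 33.47 dB
∠H = 0.00° − 90.00° = -90.00°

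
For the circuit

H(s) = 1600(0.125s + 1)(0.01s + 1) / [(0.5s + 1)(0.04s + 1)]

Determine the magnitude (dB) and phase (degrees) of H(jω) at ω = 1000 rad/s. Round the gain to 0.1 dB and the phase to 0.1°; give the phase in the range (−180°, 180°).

At ω = 1000 rad/s:
zero (1 + j1000·0.125) = 1 + j125 → |·| ≈ 125, ∠ ≈ 89.54°
zero (1 + j1000·0.01) = 1 + j10 → |·| ≈ 10.05, ∠ ≈ 84.29°
pole (1 + j1000·0.5) = 1 + j500 → |·| ≈ 500, ∠ ≈ 89.89°
pole (1 + j1000·0.04) = 1 + j40 → |·| ≈ 40.012, ∠ ≈ 88.57°
|H| = 1600 · 125 · 10.05 / (500 · 40.012) ≈ 100.47
Gain = 20 log₁₀(100.47) ≈ 40.04 dB
∠H = (89.54° + 84.29°) − (89.89° + 88.57°) = -4.63°

40.0 dB, -4.6°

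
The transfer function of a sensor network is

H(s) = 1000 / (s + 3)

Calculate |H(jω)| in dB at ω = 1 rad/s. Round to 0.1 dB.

At s = jω = j1:
pole (s+3): 3 + j1 → |·| = √(3²+1²) = √10 ≈ 3.1623, ∠ = arctan(1/3) ≈ 18.43°
|H| = 1000 / 3.1623 ≈ 316.23
Gain = 20 log₁₀(316.23) ≈ 50.00 dB

50.0 dB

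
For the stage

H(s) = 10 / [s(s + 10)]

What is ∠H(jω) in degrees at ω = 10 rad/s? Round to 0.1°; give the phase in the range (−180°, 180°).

At s = jω = j10:
pole (s+10): 10 + j10 → |·| = √(10²+10²) = √200 ≈ 14.142, ∠ = arctan(10/10) ≈ 45.00°
pole at origin: |s| = 10, ∠ = 90.00° (in denominator)
∠H = 0.00° − 135.00° = -135.00°

-135.0°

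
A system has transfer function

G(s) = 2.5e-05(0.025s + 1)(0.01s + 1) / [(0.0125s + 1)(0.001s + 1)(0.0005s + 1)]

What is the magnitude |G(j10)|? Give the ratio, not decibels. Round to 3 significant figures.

2.57e-05

At ω = 10 rad/s:
zero (1 + j10·0.025) = 1 + j0.25 → |·| ≈ 1.0308, ∠ ≈ 14.04°
zero (1 + j10·0.01) = 1 + j0.1 → |·| ≈ 1.005, ∠ ≈ 5.71°
pole (1 + j10·0.0125) = 1 + j0.125 → |·| ≈ 1.0078, ∠ ≈ 7.13°
pole (1 + j10·0.001) = 1 + j0.01 → |·| ≈ 1, ∠ ≈ 0.57°
pole (1 + j10·0.0005) = 1 + j0.005 → |·| ≈ 1, ∠ ≈ 0.29°
|G| = 2.5e-05 · 1.0308 · 1.005 / (1.0078 · 1 · 1) ≈ 2.5698e-05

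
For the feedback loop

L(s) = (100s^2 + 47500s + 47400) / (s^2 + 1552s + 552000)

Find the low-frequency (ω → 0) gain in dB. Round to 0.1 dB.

-21.3 dB

L(0) = 47400 / 552000 ≈ 0.08587
20 log₁₀(0.08587) ≈ -21.32 dB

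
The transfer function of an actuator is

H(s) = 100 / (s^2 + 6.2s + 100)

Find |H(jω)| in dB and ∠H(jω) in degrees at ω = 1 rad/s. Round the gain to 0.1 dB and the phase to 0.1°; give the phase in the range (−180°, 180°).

At s = jω = j1:
quadratic: (j1)² + 6.2·j1 + 100 = 99 + j6.2 → |·| ≈ 99.194, ∠ ≈ 3.58°
|H| = 100 / 99.194 ≈ 1.0081
Gain = 20 log₁₀(1.0081) ≈ 0.07 dB
∠H = 0.00° − 3.58° = -3.58°

0.1 dB, -3.6°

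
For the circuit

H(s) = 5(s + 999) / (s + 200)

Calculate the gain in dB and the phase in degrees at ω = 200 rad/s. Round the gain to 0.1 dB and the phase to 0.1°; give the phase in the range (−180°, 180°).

At s = jω = j200:
zero (s+999): 999 + j200 → |·| = √(999²+200²) = √1038001 ≈ 1018.8, ∠ = arctan(200/999) ≈ 11.32°
pole (s+200): 200 + j200 → |·| = √(200²+200²) = √80000 ≈ 282.84, ∠ = arctan(200/200) ≈ 45.00°
|H| = 5 · 1018.8 / 282.84 ≈ 18.01
Gain = 20 log₁₀(18.01) ≈ 25.11 dB
∠H = 11.32° − 45.00° = -33.68°

25.1 dB, -33.7°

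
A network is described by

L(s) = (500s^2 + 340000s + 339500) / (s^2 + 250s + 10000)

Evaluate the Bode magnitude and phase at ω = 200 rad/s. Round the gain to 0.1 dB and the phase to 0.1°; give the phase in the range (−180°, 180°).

Substitute s = j200:
Numerator: 500(j200)^2 + 340000(j200) + 339500 = -19660500 + j68000000
Denominator: (j200)^2 + 250(j200) + 10000 = -30000 + j50000
|N| = √(19660500² + 68000000²) ≈ 7.0785e+07, ∠N ≈ 106.13°
|D| = √(30000² + 50000²) ≈ 58310, ∠D ≈ 120.96°
|L| = 7.0785e+07 / 58310 ≈ 1213.9
Gain = 20 log₁₀(1213.9) ≈ 61.68 dB
∠L = 106.13° − 120.96° = -14.83°

61.7 dB, -14.8°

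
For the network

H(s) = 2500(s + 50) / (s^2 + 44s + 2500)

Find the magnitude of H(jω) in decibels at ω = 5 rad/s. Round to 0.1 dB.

34.1 dB

At s = jω = j5:
zero (s+50): 50 + j5 → |·| = √(50²+5²) = √2525 ≈ 50.249, ∠ = arctan(5/50) ≈ 5.71°
quadratic: (j5)² + 44·j5 + 2500 = 2475 + j220 → |·| ≈ 2484.8, ∠ ≈ 5.08°
|H| = 2500 · 50.249 / 2484.8 ≈ 50.556
Gain = 20 log₁₀(50.556) ≈ 34.08 dB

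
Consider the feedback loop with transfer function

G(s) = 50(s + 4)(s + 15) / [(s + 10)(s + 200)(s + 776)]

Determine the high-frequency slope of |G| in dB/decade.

Each pole contributes −20 dB/decade at high frequency; each zero contributes +20 dB/decade.
Net: 2 zero(s) − 3 pole(s) → -20 dB/decade.

-20 dB/decade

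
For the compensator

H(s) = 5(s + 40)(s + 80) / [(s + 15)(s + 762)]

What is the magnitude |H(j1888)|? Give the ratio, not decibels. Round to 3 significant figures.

At s = jω = j1888:
zero (s+40): 40 + j1888 → |·| = √(40²+1888²) = √3566144 ≈ 1888.4, ∠ = arctan(1888/40) ≈ 88.79°
zero (s+80): 80 + j1888 → |·| = √(80²+1888²) = √3570944 ≈ 1889.7, ∠ = arctan(1888/80) ≈ 87.57°
pole (s+15): 15 + j1888 → |·| = √(15²+1888²) = √3564769 ≈ 1888.1, ∠ = arctan(1888/15) ≈ 89.54°
pole (s+762): 762 + j1888 → |·| = √(762²+1888²) = √4145188 ≈ 2036, ∠ = arctan(1888/762) ≈ 68.02°
|H| = 5 · 3.5685e+06 / 3.8442e+06 ≈ 4.6414

4.64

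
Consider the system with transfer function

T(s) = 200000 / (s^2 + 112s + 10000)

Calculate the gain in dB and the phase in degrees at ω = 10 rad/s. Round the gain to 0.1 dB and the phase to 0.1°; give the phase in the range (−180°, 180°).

26.1 dB, -6.5°

At s = jω = j10:
quadratic: (j10)² + 112·j10 + 10000 = 9900 + j1120 → |·| ≈ 9963.2, ∠ ≈ 6.45°
|T| = 200000 / 9963.2 ≈ 20.074
Gain = 20 log₁₀(20.074) ≈ 26.05 dB
∠T = 0.00° − 6.45° = -6.45°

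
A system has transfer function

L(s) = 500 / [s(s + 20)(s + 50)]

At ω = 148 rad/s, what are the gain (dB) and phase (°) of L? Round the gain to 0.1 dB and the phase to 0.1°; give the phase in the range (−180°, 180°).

At s = jω = j148:
pole (s+20): 20 + j148 → |·| = √(20²+148²) = √22304 ≈ 149.35, ∠ = arctan(148/20) ≈ 82.30°
pole (s+50): 50 + j148 → |·| = √(50²+148²) = √24404 ≈ 156.22, ∠ = arctan(148/50) ≈ 71.33°
pole at origin: |s| = 148, ∠ = 90.00° (in denominator)
|L| = 500 / 3.4531e+06 ≈ 0.0001448
Gain = 20 log₁₀(0.0001448) ≈ -76.78 dB
∠L = 0.00° − 243.63° = -243.63° ≡ 116.37° (principal value)

-76.8 dB, 116.4°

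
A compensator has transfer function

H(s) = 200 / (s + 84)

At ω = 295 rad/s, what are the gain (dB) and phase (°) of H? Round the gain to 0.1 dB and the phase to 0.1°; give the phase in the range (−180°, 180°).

Substitute s = j295:
Numerator: 200 = 200 + j0
Denominator: (j295) + 84 = 84 + j295
|N| = √(200² + 0²) ≈ 200, ∠N ≈ 0.00°
|D| = √(84² + 295²) ≈ 306.73, ∠D ≈ 74.11°
|H| = 200 / 306.73 ≈ 0.65204
Gain = 20 log₁₀(0.65204) ≈ -3.71 dB
∠H = 0.00° − 74.11° = -74.11°

-3.7 dB, -74.1°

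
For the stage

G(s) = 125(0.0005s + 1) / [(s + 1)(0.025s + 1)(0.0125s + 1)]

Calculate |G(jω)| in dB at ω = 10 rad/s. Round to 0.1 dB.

21.6 dB

At ω = 10 rad/s:
zero (1 + j10·0.0005) = 1 + j0.005 → |·| ≈ 1, ∠ ≈ 0.29°
pole (1 + j10·1) = 1 + j10 → |·| ≈ 10.05, ∠ ≈ 84.29°
pole (1 + j10·0.025) = 1 + j0.25 → |·| ≈ 1.0308, ∠ ≈ 14.04°
pole (1 + j10·0.0125) = 1 + j0.125 → |·| ≈ 1.0078, ∠ ≈ 7.13°
|G| = 125 · 1 / (10.05 · 1.0308 · 1.0078) ≈ 11.973
Gain = 20 log₁₀(11.973) ≈ 21.56 dB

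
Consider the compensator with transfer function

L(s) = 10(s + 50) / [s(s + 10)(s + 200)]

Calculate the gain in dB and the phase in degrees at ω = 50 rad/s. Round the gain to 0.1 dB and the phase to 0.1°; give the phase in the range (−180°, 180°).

-57.4 dB, -137.7°

At s = jω = j50:
zero (s+50): 50 + j50 → |·| = √(50²+50²) = √5000 ≈ 70.711, ∠ = arctan(50/50) ≈ 45.00°
pole (s+10): 10 + j50 → |·| = √(10²+50²) = √2600 ≈ 50.99, ∠ = arctan(50/10) ≈ 78.69°
pole (s+200): 200 + j50 → |·| = √(200²+50²) = √42500 ≈ 206.16, ∠ = arctan(50/200) ≈ 14.04°
pole at origin: |s| = 50, ∠ = 90.00° (in denominator)
|L| = 10 · 70.711 / 5.256e+05 ≈ 0.0013453
Gain = 20 log₁₀(0.0013453) ≈ -57.42 dB
∠L = 45.00° − 182.73° = -137.73°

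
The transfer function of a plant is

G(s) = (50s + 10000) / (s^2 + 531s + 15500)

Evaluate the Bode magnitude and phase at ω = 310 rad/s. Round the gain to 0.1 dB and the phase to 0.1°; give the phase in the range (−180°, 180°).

-19.9 dB, -58.9°

Substitute s = j310:
Numerator: 50(j310) + 10000 = 10000 + j15500
Denominator: (j310)^2 + 531(j310) + 15500 = -80600 + j164610
|N| = √(10000² + 15500²) ≈ 18446, ∠N ≈ 57.17°
|D| = √(80600² + 164610²) ≈ 1.8328e+05, ∠D ≈ 116.09°
|G| = 18446 / 1.8328e+05 ≈ 0.10064
Gain = 20 log₁₀(0.10064) ≈ -19.94 dB
∠G = 57.17° − 116.09° = -58.92°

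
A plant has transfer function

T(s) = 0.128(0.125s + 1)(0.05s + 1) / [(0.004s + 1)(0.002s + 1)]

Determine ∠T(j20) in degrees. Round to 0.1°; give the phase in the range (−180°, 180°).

106.3°

At ω = 20 rad/s:
zero (1 + j20·0.125) = 1 + j2.5 → |·| ≈ 2.6926, ∠ ≈ 68.20°
zero (1 + j20·0.05) = 1 + j1 → |·| ≈ 1.4142, ∠ ≈ 45.00°
pole (1 + j20·0.004) = 1 + j0.08 → |·| ≈ 1.0032, ∠ ≈ 4.57°
pole (1 + j20·0.002) = 1 + j0.04 → |·| ≈ 1.0008, ∠ ≈ 2.29°
∠T = (68.20° + 45.00°) − (4.57° + 2.29°) = 106.34°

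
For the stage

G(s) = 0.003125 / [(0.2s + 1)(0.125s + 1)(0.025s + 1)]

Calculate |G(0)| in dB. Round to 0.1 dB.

-50.1 dB

G(0) = 0.003125 · 1 / 1 = 0.003125
20 log₁₀(0.003125) ≈ -50.10 dB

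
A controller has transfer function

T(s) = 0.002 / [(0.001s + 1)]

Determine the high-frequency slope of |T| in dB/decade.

-20 dB/decade

Each pole contributes −20 dB/decade at high frequency; each zero contributes +20 dB/decade.
Net: 0 zero(s) − 1 pole(s) → -20 dB/decade.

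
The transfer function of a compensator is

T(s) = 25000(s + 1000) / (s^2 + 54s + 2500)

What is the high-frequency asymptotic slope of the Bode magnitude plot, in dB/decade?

-20 dB/decade

Each pole contributes −20 dB/decade at high frequency; each zero contributes +20 dB/decade.
Net: 1 zero(s) − 2 pole(s) → -20 dB/decade.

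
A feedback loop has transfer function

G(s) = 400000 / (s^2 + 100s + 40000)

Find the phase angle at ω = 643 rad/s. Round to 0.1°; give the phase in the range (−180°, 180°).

At s = jω = j643:
quadratic: (j643)² + 100·j643 + 40000 = -373449 + j64300 → |·| ≈ 3.7894e+05, ∠ ≈ 170.23°
∠G = 0.00° − 170.23° = -170.23°

-170.2°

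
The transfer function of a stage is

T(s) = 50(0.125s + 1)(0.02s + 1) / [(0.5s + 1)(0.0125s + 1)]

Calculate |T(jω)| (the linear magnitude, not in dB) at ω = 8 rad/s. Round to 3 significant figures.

At ω = 8 rad/s:
zero (1 + j8·0.125) = 1 + j1 → |·| ≈ 1.4142, ∠ ≈ 45.00°
zero (1 + j8·0.02) = 1 + j0.16 → |·| ≈ 1.0127, ∠ ≈ 9.09°
pole (1 + j8·0.5) = 1 + j4 → |·| ≈ 4.1231, ∠ ≈ 75.96°
pole (1 + j8·0.0125) = 1 + j0.1 → |·| ≈ 1.005, ∠ ≈ 5.71°
|T| = 50 · 1.4142 · 1.0127 / (4.1231 · 1.005) ≈ 17.281

17.3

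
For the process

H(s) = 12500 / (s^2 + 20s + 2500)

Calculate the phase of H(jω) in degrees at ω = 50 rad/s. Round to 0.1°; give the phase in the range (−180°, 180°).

At s = jω = j50:
quadratic: (j50)² + 20·j50 + 2500 = 0 + j1000 → |·| ≈ 1000, ∠ ≈ 90.00°
∠H = 0.00° − 90.00° = -90.00°

-90.0°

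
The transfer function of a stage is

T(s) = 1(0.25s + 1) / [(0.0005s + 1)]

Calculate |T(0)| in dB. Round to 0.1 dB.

T(0) = 1 · 1 / 1 = 1
20 log₁₀(1) ≈ 0.00 dB

0.0 dB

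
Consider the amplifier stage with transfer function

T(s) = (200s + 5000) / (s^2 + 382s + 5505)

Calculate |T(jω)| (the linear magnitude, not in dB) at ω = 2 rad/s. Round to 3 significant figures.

Substitute s = j2:
Numerator: 200(j2) + 5000 = 5000 + j400
Denominator: (j2)^2 + 382(j2) + 5505 = 5501 + j764
|N| = √(5000² + 400²) ≈ 5016, ∠N ≈ 4.57°
|D| = √(5501² + 764²) ≈ 5553.8, ∠D ≈ 7.91°
|T| = 5016 / 5553.8 ≈ 0.90317

0.903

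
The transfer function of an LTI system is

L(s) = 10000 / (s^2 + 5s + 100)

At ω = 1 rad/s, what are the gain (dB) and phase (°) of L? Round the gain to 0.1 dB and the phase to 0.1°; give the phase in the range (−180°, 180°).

At s = jω = j1:
quadratic: (j1)² + 5·j1 + 100 = 99 + j5 → |·| ≈ 99.126, ∠ ≈ 2.89°
|L| = 10000 / 99.126 ≈ 100.88
Gain = 20 log₁₀(100.88) ≈ 40.08 dB
∠L = 0.00° − 2.89° = -2.89°

40.1 dB, -2.9°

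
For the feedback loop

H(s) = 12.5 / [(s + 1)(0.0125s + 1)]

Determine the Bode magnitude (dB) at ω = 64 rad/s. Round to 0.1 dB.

-16.3 dB

At ω = 64 rad/s:
pole (1 + j64·1) = 1 + j64 → |·| ≈ 64.008, ∠ ≈ 89.10°
pole (1 + j64·0.0125) = 1 + j0.8 → |·| ≈ 1.2806, ∠ ≈ 38.66°
|H| = 12.5 · 1 / (64.008 · 1.2806) ≈ 0.1525
Gain = 20 log₁₀(0.1525) ≈ -16.33 dB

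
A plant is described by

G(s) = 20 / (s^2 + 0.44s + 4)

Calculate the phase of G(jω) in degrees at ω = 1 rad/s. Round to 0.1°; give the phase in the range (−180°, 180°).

At s = jω = j1:
quadratic: (j1)² + 0.44·j1 + 4 = 3 + j0.44 → |·| ≈ 3.0321, ∠ ≈ 8.34°
∠G = 0.00° − 8.34° = -8.34°

-8.3°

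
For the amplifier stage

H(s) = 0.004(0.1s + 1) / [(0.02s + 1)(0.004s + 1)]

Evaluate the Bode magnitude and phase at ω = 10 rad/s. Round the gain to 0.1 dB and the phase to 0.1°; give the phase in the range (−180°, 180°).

-45.1 dB, 31.4°

At ω = 10 rad/s:
zero (1 + j10·0.1) = 1 + j1 → |·| ≈ 1.4142, ∠ ≈ 45.00°
pole (1 + j10·0.02) = 1 + j0.2 → |·| ≈ 1.0198, ∠ ≈ 11.31°
pole (1 + j10·0.004) = 1 + j0.04 → |·| ≈ 1.0008, ∠ ≈ 2.29°
|H| = 0.004 · 1.4142 / (1.0198 · 1.0008) ≈ 0.0055425
Gain = 20 log₁₀(0.0055425) ≈ -45.13 dB
∠H = (45.00°) − (11.31° + 2.29°) = 31.40°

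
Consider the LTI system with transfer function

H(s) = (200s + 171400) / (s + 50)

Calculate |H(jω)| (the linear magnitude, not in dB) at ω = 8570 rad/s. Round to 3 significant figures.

201

Substitute s = j8570:
Numerator: 200(j8570) + 171400 = 171400 + j1714000
Denominator: (j8570) + 50 = 50 + j8570
|N| = √(171400² + 1714000²) ≈ 1.7225e+06, ∠N ≈ 84.29°
|D| = √(50² + 8570²) ≈ 8570.1, ∠D ≈ 89.67°
|H| = 1.7225e+06 / 8570.1 ≈ 200.99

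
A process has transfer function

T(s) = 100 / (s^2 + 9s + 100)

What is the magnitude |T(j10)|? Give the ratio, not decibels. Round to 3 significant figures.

At s = jω = j10:
quadratic: (j10)² + 9·j10 + 100 = 0 + j90 → |·| ≈ 90, ∠ ≈ 90.00°
|T| = 100 / 90 ≈ 1.1111

1.11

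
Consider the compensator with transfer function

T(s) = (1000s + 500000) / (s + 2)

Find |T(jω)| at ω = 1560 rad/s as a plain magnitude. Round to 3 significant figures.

Substitute s = j1560:
Numerator: 1000(j1560) + 500000 = 500000 + j1560000
Denominator: (j1560) + 2 = 2 + j1560
|N| = √(500000² + 1560000²) ≈ 1.6382e+06, ∠N ≈ 72.23°
|D| = √(2² + 1560²) ≈ 1560, ∠D ≈ 89.93°
|T| = 1.6382e+06 / 1560 ≈ 1050.1

1.05e+03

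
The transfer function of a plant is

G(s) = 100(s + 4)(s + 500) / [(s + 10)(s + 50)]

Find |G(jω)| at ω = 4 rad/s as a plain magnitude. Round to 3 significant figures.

At s = jω = j4:
zero (s+4): 4 + j4 → |·| = √(4²+4²) = √32 ≈ 5.6569, ∠ = arctan(4/4) ≈ 45.00°
zero (s+500): 500 + j4 → |·| = √(500²+4²) = √250016 ≈ 500.02, ∠ = arctan(4/500) ≈ 0.46°
pole (s+10): 10 + j4 → |·| = √(10²+4²) = √116 ≈ 10.77, ∠ = arctan(4/10) ≈ 21.80°
pole (s+50): 50 + j4 → |·| = √(50²+4²) = √2516 ≈ 50.16, ∠ = arctan(4/50) ≈ 4.57°
|G| = 100 · 2828.6 / 540.22 ≈ 523.6

524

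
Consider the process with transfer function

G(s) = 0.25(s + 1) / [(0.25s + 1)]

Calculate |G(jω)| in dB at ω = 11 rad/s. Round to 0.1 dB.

-0.5 dB

At ω = 11 rad/s:
zero (1 + j11·1) = 1 + j11 → |·| ≈ 11.045, ∠ ≈ 84.81°
pole (1 + j11·0.25) = 1 + j2.75 → |·| ≈ 2.9262, ∠ ≈ 70.02°
|G| = 0.25 · 11.045 / (2.9262) ≈ 0.94363
Gain = 20 log₁₀(0.94363) ≈ -0.50 dB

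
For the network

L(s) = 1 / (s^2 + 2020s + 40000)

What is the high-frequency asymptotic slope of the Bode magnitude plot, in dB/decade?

Each pole contributes −20 dB/decade at high frequency; each zero contributes +20 dB/decade.
Net: 0 zero(s) − 2 pole(s) → -40 dB/decade.

-40 dB/decade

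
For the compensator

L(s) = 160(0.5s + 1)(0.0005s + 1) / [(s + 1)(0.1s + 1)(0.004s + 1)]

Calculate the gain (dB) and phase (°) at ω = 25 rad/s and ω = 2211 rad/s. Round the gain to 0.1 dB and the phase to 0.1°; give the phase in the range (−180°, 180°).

ω = 25: 29.4 dB, -75.5°; ω = 2211: -24.4 dB, -125.4°

At ω = 25 rad/s:
zero (1 + j25·0.5) = 1 + j12.5 → |·| ≈ 12.54, ∠ ≈ 85.43°
zero (1 + j25·0.0005) = 1 + j0.0125 → |·| ≈ 1.0001, ∠ ≈ 0.72°
pole (1 + j25·1) = 1 + j25 → |·| ≈ 25.02, ∠ ≈ 87.71°
pole (1 + j25·0.1) = 1 + j2.5 → |·| ≈ 2.6926, ∠ ≈ 68.20°
pole (1 + j25·0.004) = 1 + j0.1 → |·| ≈ 1.005, ∠ ≈ 5.71°
|L| = 160 · 12.54 · 1.0001 / (25.02 · 2.6926 · 1.005) ≈ 29.637
Gain = 20 log₁₀(29.637) ≈ 29.44 dB
∠L = (85.43° + 0.72°) − (87.71° + 68.20° + 5.71°) = -75.47°

At ω = 2211 rad/s:
zero (1 + j2211·0.5) = 1 + j1105.5 → |·| ≈ 1105.5, ∠ ≈ 89.95°
zero (1 + j2211·0.0005) = 1 + j1.1055 → |·| ≈ 1.4907, ∠ ≈ 47.87°
pole (1 + j2211·1) = 1 + j2211 → |·| ≈ 2211, ∠ ≈ 89.97°
pole (1 + j2211·0.1) = 1 + j221.1 → |·| ≈ 221.1, ∠ ≈ 89.74°
pole (1 + j2211·0.004) = 1 + j8.844 → |·| ≈ 8.9004, ∠ ≈ 83.55°
|L| = 160 · 1105.5 · 1.4907 / (2211 · 221.1 · 8.9004) ≈ 0.060601
Gain = 20 log₁₀(0.060601) ≈ -24.35 dB
∠L = (89.95° + 47.87°) − (89.97° + 89.74° + 83.55°) = -125.44°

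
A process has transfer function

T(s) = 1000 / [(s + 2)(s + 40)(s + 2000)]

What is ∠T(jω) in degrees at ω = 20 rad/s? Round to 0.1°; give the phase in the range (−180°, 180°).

-111.4°

At s = jω = j20:
pole (s+2): 2 + j20 → |·| = √(2²+20²) = √404 ≈ 20.1, ∠ = arctan(20/2) ≈ 84.29°
pole (s+40): 40 + j20 → |·| = √(40²+20²) = √2000 ≈ 44.721, ∠ = arctan(20/40) ≈ 26.57°
pole (s+2000): 2000 + j20 → |·| = √(2000²+20²) = √4000400 ≈ 2000.1, ∠ = arctan(20/2000) ≈ 0.57°
∠T = 0.00° − 111.43° = -111.43°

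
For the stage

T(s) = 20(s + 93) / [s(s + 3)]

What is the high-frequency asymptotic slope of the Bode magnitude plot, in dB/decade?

-20 dB/decade

Each pole contributes −20 dB/decade at high frequency; each zero contributes +20 dB/decade.
Net: 1 zero(s) − 2 pole(s) → -20 dB/decade.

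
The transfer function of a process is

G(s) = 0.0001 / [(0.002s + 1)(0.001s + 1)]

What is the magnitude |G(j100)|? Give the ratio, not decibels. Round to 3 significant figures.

9.76e-05

At ω = 100 rad/s:
pole (1 + j100·0.002) = 1 + j0.2 → |·| ≈ 1.0198, ∠ ≈ 11.31°
pole (1 + j100·0.001) = 1 + j0.1 → |·| ≈ 1.005, ∠ ≈ 5.71°
|G| = 0.0001 · 1 / (1.0198 · 1.005) ≈ 9.7571e-05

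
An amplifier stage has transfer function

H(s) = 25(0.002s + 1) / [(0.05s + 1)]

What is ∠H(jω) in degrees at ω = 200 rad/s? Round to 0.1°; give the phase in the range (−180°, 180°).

At ω = 200 rad/s:
zero (1 + j200·0.002) = 1 + j0.4 → |·| ≈ 1.077, ∠ ≈ 21.80°
pole (1 + j200·0.05) = 1 + j10 → |·| ≈ 10.05, ∠ ≈ 84.29°
∠H = (21.80°) − (84.29°) = -62.49°

-62.5°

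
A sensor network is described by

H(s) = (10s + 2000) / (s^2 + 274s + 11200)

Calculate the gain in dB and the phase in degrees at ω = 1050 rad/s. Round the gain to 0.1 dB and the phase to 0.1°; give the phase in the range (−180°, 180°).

Substitute s = j1050:
Numerator: 10(j1050) + 2000 = 2000 + j10500
Denominator: (j1050)^2 + 274(j1050) + 11200 = -1091300 + j287700
|N| = √(2000² + 10500²) ≈ 10689, ∠N ≈ 79.22°
|D| = √(1091300² + 287700²) ≈ 1.1286e+06, ∠D ≈ 165.23°
|H| = 10689 / 1.1286e+06 ≈ 0.009471
Gain = 20 log₁₀(0.009471) ≈ -40.47 dB
∠H = 79.22° − 165.23° = -86.01°

-40.5 dB, -86.0°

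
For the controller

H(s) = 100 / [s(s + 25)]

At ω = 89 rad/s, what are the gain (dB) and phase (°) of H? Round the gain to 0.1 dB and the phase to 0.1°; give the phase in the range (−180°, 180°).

-38.3 dB, -164.3°

At s = jω = j89:
pole (s+25): 25 + j89 → |·| = √(25²+89²) = √8546 ≈ 92.445, ∠ = arctan(89/25) ≈ 74.31°
pole at origin: |s| = 89, ∠ = 90.00° (in denominator)
|H| = 100 / 8227.6 ≈ 0.012154
Gain = 20 log₁₀(0.012154) ≈ -38.31 dB
∠H = 0.00° − 164.31° = -164.31°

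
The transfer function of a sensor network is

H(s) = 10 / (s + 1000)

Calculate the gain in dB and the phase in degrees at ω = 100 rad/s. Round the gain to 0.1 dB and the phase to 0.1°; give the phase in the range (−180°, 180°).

At s = jω = j100:
pole (s+1000): 1000 + j100 → |·| = √(1000²+100²) = √1010000 ≈ 1005, ∠ = arctan(100/1000) ≈ 5.71°
|H| = 10 / 1005 ≈ 0.0099502
Gain = 20 log₁₀(0.0099502) ≈ -40.04 dB
∠H = 0.00° − 5.71° = -5.71°

-40.0 dB, -5.7°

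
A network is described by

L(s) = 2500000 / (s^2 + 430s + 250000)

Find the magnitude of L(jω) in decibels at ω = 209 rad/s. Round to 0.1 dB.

At s = jω = j209:
quadratic: (j209)² + 430·j209 + 250000 = 206319 + j89870 → |·| ≈ 2.2504e+05, ∠ ≈ 23.54°
|L| = 2500000 / 2.2504e+05 ≈ 11.109
Gain = 20 log₁₀(11.109) ≈ 20.91 dB

20.9 dB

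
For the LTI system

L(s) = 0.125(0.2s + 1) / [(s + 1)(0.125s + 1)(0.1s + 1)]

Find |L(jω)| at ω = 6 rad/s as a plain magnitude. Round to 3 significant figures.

0.0220

At ω = 6 rad/s:
zero (1 + j6·0.2) = 1 + j1.2 → |·| ≈ 1.562, ∠ ≈ 50.19°
pole (1 + j6·1) = 1 + j6 → |·| ≈ 6.0828, ∠ ≈ 80.54°
pole (1 + j6·0.125) = 1 + j0.75 → |·| ≈ 1.25, ∠ ≈ 36.87°
pole (1 + j6·0.1) = 1 + j0.6 → |·| ≈ 1.1662, ∠ ≈ 30.96°
|L| = 0.125 · 1.562 / (6.0828 · 1.25 · 1.1662) ≈ 0.022019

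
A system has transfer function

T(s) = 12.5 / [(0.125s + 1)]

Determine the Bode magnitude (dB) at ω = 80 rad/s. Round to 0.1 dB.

1.9 dB

At ω = 80 rad/s:
pole (1 + j80·0.125) = 1 + j10 → |·| ≈ 10.05, ∠ ≈ 84.29°
|T| = 12.5 · 1 / (10.05) ≈ 1.2438
Gain = 20 log₁₀(1.2438) ≈ 1.90 dB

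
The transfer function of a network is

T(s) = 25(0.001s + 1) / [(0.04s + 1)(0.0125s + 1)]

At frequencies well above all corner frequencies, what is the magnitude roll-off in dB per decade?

-20 dB/decade

Each pole contributes −20 dB/decade at high frequency; each zero contributes +20 dB/decade.
Net: 1 zero(s) − 2 pole(s) → -20 dB/decade.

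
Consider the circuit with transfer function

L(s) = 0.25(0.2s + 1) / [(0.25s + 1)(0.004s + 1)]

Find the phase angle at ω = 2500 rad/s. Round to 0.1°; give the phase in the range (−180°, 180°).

At ω = 2500 rad/s:
zero (1 + j2500·0.2) = 1 + j500 → |·| ≈ 500, ∠ ≈ 89.89°
pole (1 + j2500·0.25) = 1 + j625 → |·| ≈ 625, ∠ ≈ 89.91°
pole (1 + j2500·0.004) = 1 + j10 → |·| ≈ 10.05, ∠ ≈ 84.29°
∠L = (89.89°) − (89.91° + 84.29°) = -84.31°

-84.3°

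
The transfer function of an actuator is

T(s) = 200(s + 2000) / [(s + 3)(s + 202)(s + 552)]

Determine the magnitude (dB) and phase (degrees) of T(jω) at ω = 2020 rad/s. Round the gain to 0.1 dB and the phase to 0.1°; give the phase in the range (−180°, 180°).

At s = jω = j2020:
zero (s+2000): 2000 + j2020 → |·| = √(2000²+2020²) = √8080400 ≈ 2842.6, ∠ = arctan(2020/2000) ≈ 45.29°
pole (s+3): 3 + j2020 → |·| = √(3²+2020²) = √4080409 ≈ 2020, ∠ = arctan(2020/3) ≈ 89.91°
pole (s+202): 202 + j2020 → |·| = √(202²+2020²) = √4121204 ≈ 2030.1, ∠ = arctan(2020/202) ≈ 84.29°
pole (s+552): 552 + j2020 → |·| = √(552²+2020²) = √4385104 ≈ 2094.1, ∠ = arctan(2020/552) ≈ 74.72°
|T| = 200 · 2842.6 / 8.5875e+09 ≈ 6.6203e-05
Gain = 20 log₁₀(6.6203e-05) ≈ -83.58 dB
∠T = 45.29° − 248.92° = -203.63° ≡ 156.37° (principal value)

-83.6 dB, 156.4°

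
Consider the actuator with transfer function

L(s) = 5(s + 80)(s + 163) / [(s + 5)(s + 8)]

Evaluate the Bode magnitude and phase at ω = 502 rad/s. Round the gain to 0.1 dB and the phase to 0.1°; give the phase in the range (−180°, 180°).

At s = jω = j502:
zero (s+80): 80 + j502 → |·| = √(80²+502²) = √258404 ≈ 508.33, ∠ = arctan(502/80) ≈ 80.95°
zero (s+163): 163 + j502 → |·| = √(163²+502²) = √278573 ≈ 527.8, ∠ = arctan(502/163) ≈ 72.01°
pole (s+5): 5 + j502 → |·| = √(5²+502²) = √252029 ≈ 502.02, ∠ = arctan(502/5) ≈ 89.43°
pole (s+8): 8 + j502 → |·| = √(8²+502²) = √252068 ≈ 502.06, ∠ = arctan(502/8) ≈ 89.09°
|L| = 5 · 2.683e+05 / 2.5204e+05 ≈ 5.3226
Gain = 20 log₁₀(5.3226) ≈ 14.52 dB
∠L = 152.96° − 178.52° = -25.56°

14.5 dB, -25.6°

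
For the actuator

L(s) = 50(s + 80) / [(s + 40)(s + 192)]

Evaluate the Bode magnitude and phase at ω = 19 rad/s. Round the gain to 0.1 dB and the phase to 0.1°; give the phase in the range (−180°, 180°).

-6.4 dB, -17.7°

At s = jω = j19:
zero (s+80): 80 + j19 → |·| = √(80²+19²) = √6761 ≈ 82.225, ∠ = arctan(19/80) ≈ 13.36°
pole (s+40): 40 + j19 → |·| = √(40²+19²) = √1961 ≈ 44.283, ∠ = arctan(19/40) ≈ 25.41°
pole (s+192): 192 + j19 → |·| = √(192²+19²) = √37225 ≈ 192.94, ∠ = arctan(19/192) ≈ 5.65°
|L| = 50 · 82.225 / 8544 ≈ 0.48119
Gain = 20 log₁₀(0.48119) ≈ -6.35 dB
∠L = 13.36° − 31.06° = -17.70°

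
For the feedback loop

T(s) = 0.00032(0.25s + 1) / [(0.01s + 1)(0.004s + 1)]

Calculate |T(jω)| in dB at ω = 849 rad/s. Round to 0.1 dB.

At ω = 849 rad/s:
zero (1 + j849·0.25) = 1 + j212.25 → |·| ≈ 212.25, ∠ ≈ 89.73°
pole (1 + j849·0.01) = 1 + j8.49 → |·| ≈ 8.5487, ∠ ≈ 83.28°
pole (1 + j849·0.004) = 1 + j3.396 → |·| ≈ 3.5402, ∠ ≈ 73.59°
|T| = 0.00032 · 212.25 / (8.5487 · 3.5402) ≈ 0.0022442
Gain = 20 log₁₀(0.0022442) ≈ -52.98 dB

-53.0 dB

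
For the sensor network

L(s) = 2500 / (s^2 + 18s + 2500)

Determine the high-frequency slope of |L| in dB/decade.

-40 dB/decade

Each pole contributes −20 dB/decade at high frequency; each zero contributes +20 dB/decade.
Net: 0 zero(s) − 2 pole(s) → -40 dB/decade.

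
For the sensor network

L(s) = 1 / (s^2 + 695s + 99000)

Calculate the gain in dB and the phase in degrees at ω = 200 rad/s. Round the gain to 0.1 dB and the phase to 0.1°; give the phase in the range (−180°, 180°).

-103.6 dB, -67.0°

Substitute s = j200:
Numerator: 1 = 1 + j0
Denominator: (j200)^2 + 695(j200) + 99000 = 59000 + j139000
|N| = √(1² + 0²) ≈ 1, ∠N ≈ 0.00°
|D| = √(59000² + 139000²) ≈ 1.51e+05, ∠D ≈ 67.00°
|L| = 1 / 1.51e+05 ≈ 6.6225e-06
Gain = 20 log₁₀(6.6225e-06) ≈ -103.58 dB
∠L = 0.00° − 67.00° = -67.00°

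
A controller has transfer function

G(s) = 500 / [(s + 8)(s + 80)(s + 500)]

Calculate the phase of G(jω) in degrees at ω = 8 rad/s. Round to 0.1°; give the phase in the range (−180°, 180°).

-51.6°

At s = jω = j8:
pole (s+8): 8 + j8 → |·| = √(8²+8²) = √128 ≈ 11.314, ∠ = arctan(8/8) ≈ 45.00°
pole (s+80): 80 + j8 → |·| = √(80²+8²) = √6464 ≈ 80.399, ∠ = arctan(8/80) ≈ 5.71°
pole (s+500): 500 + j8 → |·| = √(500²+8²) = √250064 ≈ 500.06, ∠ = arctan(8/500) ≈ 0.92°
∠G = 0.00° − 51.63° = -51.63°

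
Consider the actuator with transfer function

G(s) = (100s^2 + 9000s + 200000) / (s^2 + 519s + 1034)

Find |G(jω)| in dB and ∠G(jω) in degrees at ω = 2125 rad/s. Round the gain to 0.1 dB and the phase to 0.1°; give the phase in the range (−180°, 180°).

39.8 dB, 11.3°

Substitute s = j2125:
Numerator: 100(j2125)^2 + 9000(j2125) + 200000 = -451362500 + j19125000
Denominator: (j2125)^2 + 519(j2125) + 1034 = -4514591 + j1102875
|N| = √(451362500² + 19125000²) ≈ 4.5177e+08, ∠N ≈ 177.57°
|D| = √(4514591² + 1102875²) ≈ 4.6474e+06, ∠D ≈ 166.27°
|G| = 4.5177e+08 / 4.6474e+06 ≈ 97.209
Gain = 20 log₁₀(97.209) ≈ 39.75 dB
∠G = 177.57° − 166.27° = 11.30°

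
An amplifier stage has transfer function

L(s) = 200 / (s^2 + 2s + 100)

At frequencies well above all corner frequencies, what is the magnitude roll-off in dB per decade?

Each pole contributes −20 dB/decade at high frequency; each zero contributes +20 dB/decade.
Net: 0 zero(s) − 2 pole(s) → -40 dB/decade.

-40 dB/decade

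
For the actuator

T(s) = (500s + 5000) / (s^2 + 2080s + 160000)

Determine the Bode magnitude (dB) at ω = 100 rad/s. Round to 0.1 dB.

-14.2 dB

Substitute s = j100:
Numerator: 500(j100) + 5000 = 5000 + j50000
Denominator: (j100)^2 + 2080(j100) + 160000 = 150000 + j208000
|N| = √(5000² + 50000²) ≈ 50249, ∠N ≈ 84.29°
|D| = √(150000² + 208000²) ≈ 2.5644e+05, ∠D ≈ 54.20°
|T| = 50249 / 2.5644e+05 ≈ 0.19595
Gain = 20 log₁₀(0.19595) ≈ -14.16 dB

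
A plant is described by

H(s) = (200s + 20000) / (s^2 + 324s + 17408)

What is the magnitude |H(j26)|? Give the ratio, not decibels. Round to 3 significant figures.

1.10

Substitute s = j26:
Numerator: 200(j26) + 20000 = 20000 + j5200
Denominator: (j26)^2 + 324(j26) + 17408 = 16732 + j8424
|N| = √(20000² + 5200²) ≈ 20665, ∠N ≈ 14.57°
|D| = √(16732² + 8424²) ≈ 18733, ∠D ≈ 26.72°
|H| = 20665 / 18733 ≈ 1.1031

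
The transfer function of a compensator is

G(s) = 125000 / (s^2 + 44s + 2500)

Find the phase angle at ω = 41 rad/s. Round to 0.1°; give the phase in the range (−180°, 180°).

At s = jω = j41:
quadratic: (j41)² + 44·j41 + 2500 = 819 + j1804 → |·| ≈ 1981.2, ∠ ≈ 65.58°
∠G = 0.00° − 65.58° = -65.58°

-65.6°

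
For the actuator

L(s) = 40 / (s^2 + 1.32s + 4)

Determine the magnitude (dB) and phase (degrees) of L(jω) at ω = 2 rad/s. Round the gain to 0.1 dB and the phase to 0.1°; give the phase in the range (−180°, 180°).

23.6 dB, -90.0°

At s = jω = j2:
quadratic: (j2)² + 1.32·j2 + 4 = 0 + j2.64 → |·| ≈ 2.64, ∠ ≈ 90.00°
|L| = 40 / 2.64 ≈ 15.152
Gain = 20 log₁₀(15.152) ≈ 23.61 dB
∠L = 0.00° − 90.00° = -90.00°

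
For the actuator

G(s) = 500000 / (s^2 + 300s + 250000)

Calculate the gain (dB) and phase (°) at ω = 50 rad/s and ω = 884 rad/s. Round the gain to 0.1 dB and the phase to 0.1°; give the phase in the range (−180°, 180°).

ω = 50: 6.1 dB, -3.5°; ω = 884: -1.5 dB, -153.5°

At s = jω = j50:
quadratic: (j50)² + 300·j50 + 250000 = 247500 + j15000 → |·| ≈ 2.4795e+05, ∠ ≈ 3.47°
|G| = 500000 / 2.4795e+05 ≈ 2.0165
Gain = 20 log₁₀(2.0165) ≈ 6.09 dB
∠G = 0.00° − 3.47° = -3.47°

At s = jω = j884:
quadratic: (j884)² + 300·j884 + 250000 = -531456 + j265200 → |·| ≈ 5.9395e+05, ∠ ≈ 153.48°
|G| = 500000 / 5.9395e+05 ≈ 0.84182
Gain = 20 log₁₀(0.84182) ≈ -1.50 dB
∠G = 0.00° − 153.48° = -153.48°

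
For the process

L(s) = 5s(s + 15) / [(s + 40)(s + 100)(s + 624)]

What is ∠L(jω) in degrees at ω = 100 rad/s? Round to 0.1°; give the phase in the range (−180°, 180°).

49.2°

At s = jω = j100:
zero (s+15): 15 + j100 → |·| = √(15²+100²) = √10225 ≈ 101.12, ∠ = arctan(100/15) ≈ 81.47°
zero at origin: s = j100 → |·| = 100, ∠ = 90.00°
pole (s+40): 40 + j100 → |·| = √(40²+100²) = √11600 ≈ 107.7, ∠ = arctan(100/40) ≈ 68.20°
pole (s+100): 100 + j100 → |·| = √(100²+100²) = √20000 ≈ 141.42, ∠ = arctan(100/100) ≈ 45.00°
pole (s+624): 624 + j100 → |·| = √(624²+100²) = √399376 ≈ 631.96, ∠ = arctan(100/624) ≈ 9.10°
∠L = 171.47° − 122.30° = 49.17°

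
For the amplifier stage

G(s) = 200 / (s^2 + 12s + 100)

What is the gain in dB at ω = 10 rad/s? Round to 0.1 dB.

At s = jω = j10:
quadratic: (j10)² + 12·j10 + 100 = 0 + j120 → |·| ≈ 120, ∠ ≈ 90.00°
|G| = 200 / 120 ≈ 1.6667
Gain = 20 log₁₀(1.6667) ≈ 4.44 dB

4.4 dB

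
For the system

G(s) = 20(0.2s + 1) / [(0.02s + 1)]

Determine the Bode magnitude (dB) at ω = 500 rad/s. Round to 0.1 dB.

46.0 dB

At ω = 500 rad/s:
zero (1 + j500·0.2) = 1 + j100 → |·| ≈ 100, ∠ ≈ 89.43°
pole (1 + j500·0.02) = 1 + j10 → |·| ≈ 10.05, ∠ ≈ 84.29°
|G| = 20 · 100 / (10.05) ≈ 199
Gain = 20 log₁₀(199) ≈ 45.98 dB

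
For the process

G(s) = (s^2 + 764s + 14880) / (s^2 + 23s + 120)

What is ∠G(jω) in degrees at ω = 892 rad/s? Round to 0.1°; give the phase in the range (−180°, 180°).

-39.6°

Substitute s = j892:
Numerator: (j892)^2 + 764(j892) + 14880 = -780784 + j681488
Denominator: (j892)^2 + 23(j892) + 120 = -795544 + j20516
|N| = √(780784² + 681488²) ≈ 1.0364e+06, ∠N ≈ 138.88°
|D| = √(795544² + 20516²) ≈ 7.9581e+05, ∠D ≈ 178.52°
∠G = 138.88° − 178.52° = -39.64°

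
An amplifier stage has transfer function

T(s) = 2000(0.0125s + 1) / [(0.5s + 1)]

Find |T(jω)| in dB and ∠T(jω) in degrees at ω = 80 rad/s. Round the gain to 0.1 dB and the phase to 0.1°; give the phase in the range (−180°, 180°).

37.0 dB, -43.6°

At ω = 80 rad/s:
zero (1 + j80·0.0125) = 1 + j1 → |·| ≈ 1.4142, ∠ ≈ 45.00°
pole (1 + j80·0.5) = 1 + j40 → |·| ≈ 40.012, ∠ ≈ 88.57°
|T| = 2000 · 1.4142 / (40.012) ≈ 70.689
Gain = 20 log₁₀(70.689) ≈ 36.99 dB
∠T = (45.00°) − (88.57°) = -43.57°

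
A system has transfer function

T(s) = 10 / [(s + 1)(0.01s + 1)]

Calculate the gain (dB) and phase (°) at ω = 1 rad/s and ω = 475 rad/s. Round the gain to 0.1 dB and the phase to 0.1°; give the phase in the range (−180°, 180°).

At ω = 1 rad/s:
pole (1 + j1·1) = 1 + j1 → |·| ≈ 1.4142, ∠ ≈ 45.00°
pole (1 + j1·0.01) = 1 + j0.01 → |·| ≈ 1, ∠ ≈ 0.57°
|T| = 10 · 1 / (1.4142 · 1) ≈ 7.0711
Gain = 20 log₁₀(7.0711) ≈ 16.99 dB
∠T = (0°) − (45.00° + 0.57°) = -45.57°

At ω = 475 rad/s:
pole (1 + j475·1) = 1 + j475 → |·| ≈ 475, ∠ ≈ 89.88°
pole (1 + j475·0.01) = 1 + j4.75 → |·| ≈ 4.8541, ∠ ≈ 78.11°
|T| = 10 · 1 / (475 · 4.8541) ≈ 0.0043371
Gain = 20 log₁₀(0.0043371) ≈ -47.26 dB
∠T = (0°) − (89.88° + 78.11°) = -167.99°

ω = 1: 17.0 dB, -45.6°; ω = 475: -47.3 dB, -168.0°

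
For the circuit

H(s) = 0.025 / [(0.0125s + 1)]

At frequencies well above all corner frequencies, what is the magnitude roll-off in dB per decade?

-20 dB/decade

Each pole contributes −20 dB/decade at high frequency; each zero contributes +20 dB/decade.
Net: 0 zero(s) − 1 pole(s) → -20 dB/decade.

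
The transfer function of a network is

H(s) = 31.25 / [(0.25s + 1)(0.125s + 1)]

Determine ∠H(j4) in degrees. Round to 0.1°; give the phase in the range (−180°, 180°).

At ω = 4 rad/s:
pole (1 + j4·0.25) = 1 + j1 → |·| ≈ 1.4142, ∠ ≈ 45.00°
pole (1 + j4·0.125) = 1 + j0.5 → |·| ≈ 1.118, ∠ ≈ 26.57°
∠H = (0°) − (45.00° + 26.57°) = -71.57°

-71.6°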